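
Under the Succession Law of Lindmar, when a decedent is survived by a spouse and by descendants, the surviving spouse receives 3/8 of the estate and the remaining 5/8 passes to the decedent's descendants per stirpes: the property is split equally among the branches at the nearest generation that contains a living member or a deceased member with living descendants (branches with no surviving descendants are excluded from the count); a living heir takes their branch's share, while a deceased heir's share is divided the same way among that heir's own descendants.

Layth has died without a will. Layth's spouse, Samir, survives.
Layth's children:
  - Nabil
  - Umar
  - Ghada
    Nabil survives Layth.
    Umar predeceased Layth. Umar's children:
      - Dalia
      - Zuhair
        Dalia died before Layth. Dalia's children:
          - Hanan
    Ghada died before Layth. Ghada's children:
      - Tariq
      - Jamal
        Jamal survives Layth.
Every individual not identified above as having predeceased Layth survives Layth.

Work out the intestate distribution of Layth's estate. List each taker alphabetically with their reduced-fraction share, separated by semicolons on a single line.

Samir, as surviving spouse, takes 3/8.
The remaining 5/8 passes to Layth's descendants per stirpes.
The 5/8 is divided into 3 equal shares of 5/24 among Nabil, Umar, Ghada.
Nabil is living and takes 5/24.
Umar predeceased; the 5/24 allotted to Umar's branch passes to Umar's issue by representation.
The 5/24 is divided into 2 equal shares of 5/48 among Dalia, Zuhair.
Dalia predeceased; the 5/48 allotted to Dalia's branch passes to Dalia's issue by representation.
Hanan is the sole taker at this level and receives the full 5/48.
Zuhair is living and takes 5/48.
Ghada predeceased; the 5/24 allotted to Ghada's branch passes to Ghada's issue by representation.
The 5/24 is divided into 2 equal shares of 5/48 among Tariq, Jamal.
Tariq is living and takes 5/48.
Jamal is living and takes 5/48.

Hanan 5/48; Jamal 5/48; Nabil 5/24; Samir 3/8; Tariq 5/48; Zuhair 5/48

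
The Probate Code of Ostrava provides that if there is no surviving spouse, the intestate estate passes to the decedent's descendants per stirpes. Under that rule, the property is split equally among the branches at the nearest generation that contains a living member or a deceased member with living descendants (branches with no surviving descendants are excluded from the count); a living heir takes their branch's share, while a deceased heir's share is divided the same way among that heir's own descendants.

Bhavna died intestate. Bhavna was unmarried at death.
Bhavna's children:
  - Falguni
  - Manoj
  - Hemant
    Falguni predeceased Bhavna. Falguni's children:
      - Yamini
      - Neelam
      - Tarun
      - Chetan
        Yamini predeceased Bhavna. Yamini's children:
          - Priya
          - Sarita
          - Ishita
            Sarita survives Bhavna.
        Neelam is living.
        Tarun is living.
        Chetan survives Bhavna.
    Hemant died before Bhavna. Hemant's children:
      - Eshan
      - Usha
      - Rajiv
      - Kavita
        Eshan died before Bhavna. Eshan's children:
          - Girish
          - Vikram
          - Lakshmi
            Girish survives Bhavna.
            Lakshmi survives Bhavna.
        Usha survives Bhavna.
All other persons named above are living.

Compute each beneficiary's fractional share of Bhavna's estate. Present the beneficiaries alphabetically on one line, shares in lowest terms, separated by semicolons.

Chetan 1/12; Girish 1/36; Ishita 1/36; Kavita 1/12; Lakshmi 1/36; Manoj 1/3; Neelam 1/12; Priya 1/36; Rajiv 1/12; Sarita 1/36; Tarun 1/12; Usha 1/12; Vikram 1/36

There is no surviving spouse, so the entire estate passes to Bhavna's descendants per stirpes.
The estate is divided into 3 equal shares of 1/3 among Falguni, Manoj, Hemant.
Falguni predeceased; the 1/3 allotted to Falguni's branch passes to Falguni's issue by representation.
The 1/3 is divided into 4 equal shares of 1/12 among Yamini, Neelam, Tarun, Chetan.
Yamini predeceased; the 1/12 allotted to Yamini's branch passes to Yamini's issue by representation.
The 1/12 is divided into 3 equal shares of 1/36 among Priya, Sarita, Ishita.
Priya is living and takes 1/36.
Sarita is living and takes 1/36.
Ishita is living and takes 1/36.
Neelam is living and takes 1/12.
Tarun is living and takes 1/12.
Chetan is living and takes 1/12.
Manoj is living and takes 1/3.
Hemant predeceased; the 1/3 allotted to Hemant's branch passes to Hemant's issue by representation.
The 1/3 is divided into 4 equal shares of 1/12 among Eshan, Usha, Rajiv, Kavita.
Eshan predeceased; the 1/12 allotted to Eshan's branch passes to Eshan's issue by representation.
The 1/12 is divided into 3 equal shares of 1/36 among Girish, Vikram, Lakshmi.
Girish is living and takes 1/36.
Vikram is living and takes 1/36.
Lakshmi is living and takes 1/36.
Usha is living and takes 1/12.
Rajiv is living and takes 1/12.
Kavita is living and takes 1/12.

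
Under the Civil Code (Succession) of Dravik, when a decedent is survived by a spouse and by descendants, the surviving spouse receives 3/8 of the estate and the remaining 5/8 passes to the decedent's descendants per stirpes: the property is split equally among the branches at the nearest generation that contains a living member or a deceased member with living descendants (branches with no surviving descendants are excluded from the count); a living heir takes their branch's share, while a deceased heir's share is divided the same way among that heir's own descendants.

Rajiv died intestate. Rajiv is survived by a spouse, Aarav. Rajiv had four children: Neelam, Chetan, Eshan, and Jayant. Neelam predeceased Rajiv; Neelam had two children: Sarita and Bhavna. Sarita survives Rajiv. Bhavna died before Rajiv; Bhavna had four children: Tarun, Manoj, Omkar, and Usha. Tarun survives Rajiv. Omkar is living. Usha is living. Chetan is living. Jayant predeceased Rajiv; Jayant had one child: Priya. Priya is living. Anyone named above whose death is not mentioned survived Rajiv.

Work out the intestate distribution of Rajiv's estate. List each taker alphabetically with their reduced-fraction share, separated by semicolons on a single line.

Aarav, as surviving spouse, takes 3/8.
The remaining 5/8 passes to Rajiv's descendants per stirpes.
The 5/8 is divided into 4 equal shares of 5/32 among Neelam, Chetan, Eshan, Jayant.
Neelam predeceased; the 5/32 allotted to Neelam's branch passes to Neelam's issue by representation.
The 5/32 is divided into 2 equal shares of 5/64 among Sarita, Bhavna.
Sarita is living and takes 5/64.
Bhavna predeceased; the 5/64 allotted to Bhavna's branch passes to Bhavna's issue by representation.
The 5/64 is divided into 4 equal shares of 5/256 among Tarun, Manoj, Omkar, Usha.
Tarun is living and takes 5/256.
Manoj is living and takes 5/256.
Omkar is living and takes 5/256.
Usha is living and takes 5/256.
Chetan is living and takes 5/32.
Eshan is living and takes 5/32.
Jayant predeceased; the 5/32 allotted to Jayant's branch passes to Jayant's issue by representation.
Priya is the sole taker at this level and receives the full 5/32.

Aarav 3/8; Chetan 5/32; Eshan 5/32; Manoj 5/256; Omkar 5/256; Priya 5/32; Sarita 5/64; Tarun 5/256; Usha 5/256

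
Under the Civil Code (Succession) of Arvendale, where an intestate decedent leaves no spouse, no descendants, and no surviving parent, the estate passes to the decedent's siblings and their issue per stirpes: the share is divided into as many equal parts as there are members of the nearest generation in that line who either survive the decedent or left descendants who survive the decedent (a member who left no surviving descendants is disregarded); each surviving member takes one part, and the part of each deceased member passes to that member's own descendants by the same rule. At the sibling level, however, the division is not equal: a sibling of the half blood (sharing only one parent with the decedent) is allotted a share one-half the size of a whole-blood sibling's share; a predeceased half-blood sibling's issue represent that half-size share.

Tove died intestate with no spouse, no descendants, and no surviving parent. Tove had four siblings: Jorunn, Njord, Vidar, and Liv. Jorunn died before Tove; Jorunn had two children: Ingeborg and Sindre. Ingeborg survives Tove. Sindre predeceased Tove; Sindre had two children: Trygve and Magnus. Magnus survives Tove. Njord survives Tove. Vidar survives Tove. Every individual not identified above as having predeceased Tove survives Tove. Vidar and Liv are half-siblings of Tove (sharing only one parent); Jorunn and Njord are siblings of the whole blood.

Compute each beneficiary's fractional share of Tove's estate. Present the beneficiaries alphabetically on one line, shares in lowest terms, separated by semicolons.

Ingeborg 1/6; Liv 1/6; Magnus 1/12; Njord 1/3; Trygve 1/12; Vidar 1/6

No spouse, descendants, or parent survives, so the estate passes to Tove's siblings per stirpes.
Half-blood siblings count for one-half the weight of whole-blood siblings at the initial division.
Dividing 1 in proportion to weights (total weight 3): Jorunn (weight 1) → 1/3; Njord (weight 1) → 1/3; Vidar (weight 1/2) → 1/6; Liv (weight 1/2) → 1/6.
Jorunn predeceased; the 1/3 allotted to Jorunn's branch passes to Jorunn's issue by representation.
The 1/3 is divided into 2 equal shares of 1/6 among Ingeborg, Sindre.
Ingeborg is living and takes 1/6.
Sindre predeceased; the 1/6 allotted to Sindre's branch passes to Sindre's issue by representation.
The 1/6 is divided into 2 equal shares of 1/12 among Trygve, Magnus.
Trygve is living and takes 1/12.
Magnus is living and takes 1/12.
Njord is living and takes 1/3.
Vidar is living and takes 1/6.
Liv is living and takes 1/6.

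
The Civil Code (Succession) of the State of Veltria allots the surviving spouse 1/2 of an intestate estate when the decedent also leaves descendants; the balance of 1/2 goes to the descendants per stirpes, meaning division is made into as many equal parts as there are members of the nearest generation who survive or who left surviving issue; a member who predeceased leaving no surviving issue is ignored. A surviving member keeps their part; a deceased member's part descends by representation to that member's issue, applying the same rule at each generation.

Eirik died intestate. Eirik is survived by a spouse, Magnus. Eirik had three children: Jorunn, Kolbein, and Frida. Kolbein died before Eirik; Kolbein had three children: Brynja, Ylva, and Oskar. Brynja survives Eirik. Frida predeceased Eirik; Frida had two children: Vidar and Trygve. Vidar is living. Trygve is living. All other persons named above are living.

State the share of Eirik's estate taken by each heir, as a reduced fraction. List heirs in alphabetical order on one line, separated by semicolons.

Magnus, as surviving spouse, takes 1/2.
The remaining 1/2 passes to Eirik's descendants per stirpes.
The 1/2 is divided into 3 equal shares of 1/6 among Jorunn, Kolbein, Frida.
Jorunn is living and takes 1/6.
Kolbein predeceased; the 1/6 allotted to Kolbein's branch passes to Kolbein's issue by representation.
The 1/6 is divided into 3 equal shares of 1/18 among Brynja, Ylva, Oskar.
Brynja is living and takes 1/18.
Ylva is living and takes 1/18.
Oskar is living and takes 1/18.
Frida predeceased; the 1/6 allotted to Frida's branch passes to Frida's issue by representation.
The 1/6 is divided into 2 equal shares of 1/12 among Vidar, Trygve.
Vidar is living and takes 1/12.
Trygve is living and takes 1/12.

Brynja 1/18; Jorunn 1/6; Magnus 1/2; Oskar 1/18; Trygve 1/12; Vidar 1/12; Ylva 1/18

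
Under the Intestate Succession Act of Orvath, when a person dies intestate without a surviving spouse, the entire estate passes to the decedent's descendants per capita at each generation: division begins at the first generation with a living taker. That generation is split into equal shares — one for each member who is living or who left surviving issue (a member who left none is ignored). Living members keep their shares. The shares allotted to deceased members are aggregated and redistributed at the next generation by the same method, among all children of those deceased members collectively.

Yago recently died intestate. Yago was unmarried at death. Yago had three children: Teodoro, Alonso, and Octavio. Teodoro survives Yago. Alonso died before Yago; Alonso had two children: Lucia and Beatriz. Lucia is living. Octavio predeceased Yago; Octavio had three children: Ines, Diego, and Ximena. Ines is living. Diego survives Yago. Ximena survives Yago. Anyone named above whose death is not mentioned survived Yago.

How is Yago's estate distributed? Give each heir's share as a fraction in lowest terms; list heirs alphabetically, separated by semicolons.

Beatriz 2/15; Diego 2/15; Ines 2/15; Lucia 2/15; Teodoro 1/3; Ximena 2/15

There is no surviving spouse, so the entire estate passes to Yago's descendants per capita at each generation.
At generation 1 (Teodoro, Alonso, Octavio) there are 3 shares of (1)/3 = 1/3 each.
Living: Teodoro — each takes 1/3.
Deceased: Alonso and Octavio. Their combined 2/3 is pooled and carried to generation 2.
At generation 2 (Lucia, Beatriz, Ines, Diego, Ximena) there are 5 shares of (2/3)/5 = 2/15 each.
Living: Lucia, Beatriz, Ines, Diego, and Ximena — each takes 2/15.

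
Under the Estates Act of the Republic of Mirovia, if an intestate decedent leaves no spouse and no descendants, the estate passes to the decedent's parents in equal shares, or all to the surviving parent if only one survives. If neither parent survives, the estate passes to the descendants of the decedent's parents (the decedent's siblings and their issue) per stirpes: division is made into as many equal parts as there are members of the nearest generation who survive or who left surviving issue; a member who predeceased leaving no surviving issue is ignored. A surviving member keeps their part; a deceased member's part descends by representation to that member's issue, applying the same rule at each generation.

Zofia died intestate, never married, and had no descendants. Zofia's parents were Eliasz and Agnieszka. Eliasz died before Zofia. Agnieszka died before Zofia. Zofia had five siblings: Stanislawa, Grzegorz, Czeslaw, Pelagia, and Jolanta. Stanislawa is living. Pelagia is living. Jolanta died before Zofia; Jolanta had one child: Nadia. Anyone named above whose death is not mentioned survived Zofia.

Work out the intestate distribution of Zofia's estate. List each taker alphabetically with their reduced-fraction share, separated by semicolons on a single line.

Czeslaw 1/5; Grzegorz 1/5; Nadia 1/5; Pelagia 1/5; Stanislawa 1/5

Neither parent survives and there are no descendants, so the estate passes to Zofia's siblings and their issue per stirpes.
The estate is divided into 5 equal shares of 1/5 among Stanislawa, Grzegorz, Czeslaw, Pelagia, Jolanta.
Stanislawa is living and takes 1/5.
Grzegorz is living and takes 1/5.
Czeslaw is living and takes 1/5.
Pelagia is living and takes 1/5.
Jolanta predeceased; the 1/5 allotted to Jolanta's branch passes to Jolanta's issue by representation.
Nadia is the sole taker at this level and receives the full 1/5.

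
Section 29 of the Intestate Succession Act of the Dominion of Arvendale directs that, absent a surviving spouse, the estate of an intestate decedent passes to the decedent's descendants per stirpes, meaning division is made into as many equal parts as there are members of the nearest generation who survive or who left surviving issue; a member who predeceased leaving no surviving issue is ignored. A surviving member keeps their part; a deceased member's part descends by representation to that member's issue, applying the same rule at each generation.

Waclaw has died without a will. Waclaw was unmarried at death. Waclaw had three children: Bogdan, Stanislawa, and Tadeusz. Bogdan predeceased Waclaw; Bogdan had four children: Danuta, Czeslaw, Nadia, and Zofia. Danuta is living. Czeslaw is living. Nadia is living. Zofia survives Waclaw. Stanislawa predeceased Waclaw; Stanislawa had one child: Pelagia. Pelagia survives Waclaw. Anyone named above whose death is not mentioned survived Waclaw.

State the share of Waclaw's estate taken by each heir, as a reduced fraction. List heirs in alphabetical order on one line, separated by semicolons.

Czeslaw 1/12; Danuta 1/12; Nadia 1/12; Pelagia 1/3; Tadeusz 1/3; Zofia 1/12

There is no surviving spouse, so the entire estate passes to Waclaw's descendants per stirpes.
The estate is divided into 3 equal shares of 1/3 among Bogdan, Stanislawa, Tadeusz.
Bogdan predeceased; the 1/3 allotted to Bogdan's branch passes to Bogdan's issue by representation.
The 1/3 is divided into 4 equal shares of 1/12 among Danuta, Czeslaw, Nadia, Zofia.
Danuta is living and takes 1/12.
Czeslaw is living and takes 1/12.
Nadia is living and takes 1/12.
Zofia is living and takes 1/12.
Stanislawa predeceased; the 1/3 allotted to Stanislawa's branch passes to Stanislawa's issue by representation.
Pelagia is the sole taker at this level and receives the full 1/3.
Tadeusz is living and takes 1/3.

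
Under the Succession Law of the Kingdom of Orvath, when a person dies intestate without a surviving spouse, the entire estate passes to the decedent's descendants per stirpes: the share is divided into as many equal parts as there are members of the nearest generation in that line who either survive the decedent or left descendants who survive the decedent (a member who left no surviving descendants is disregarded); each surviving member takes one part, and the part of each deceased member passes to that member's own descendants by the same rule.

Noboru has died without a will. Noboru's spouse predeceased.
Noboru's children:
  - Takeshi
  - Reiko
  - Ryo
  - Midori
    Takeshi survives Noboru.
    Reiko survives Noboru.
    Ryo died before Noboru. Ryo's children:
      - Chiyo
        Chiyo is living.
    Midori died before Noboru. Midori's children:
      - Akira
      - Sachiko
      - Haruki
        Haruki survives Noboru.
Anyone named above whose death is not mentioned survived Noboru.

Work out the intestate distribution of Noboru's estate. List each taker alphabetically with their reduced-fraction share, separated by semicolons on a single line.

Akira 1/12; Chiyo 1/4; Haruki 1/12; Reiko 1/4; Sachiko 1/12; Takeshi 1/4

There is no surviving spouse, so the entire estate passes to Noboru's descendants per stirpes.
The estate is divided into 4 equal shares of 1/4 among Takeshi, Reiko, Ryo, Midori.
Takeshi is living and takes 1/4.
Reiko is living and takes 1/4.
Ryo predeceased; the 1/4 allotted to Ryo's branch passes to Ryo's issue by representation.
Chiyo is the sole taker at this level and receives the full 1/4.
Midori predeceased; the 1/4 allotted to Midori's branch passes to Midori's issue by representation.
The 1/4 is divided into 3 equal shares of 1/12 among Akira, Sachiko, Haruki.
Akira is living and takes 1/12.
Sachiko is living and takes 1/12.
Haruki is living and takes 1/12.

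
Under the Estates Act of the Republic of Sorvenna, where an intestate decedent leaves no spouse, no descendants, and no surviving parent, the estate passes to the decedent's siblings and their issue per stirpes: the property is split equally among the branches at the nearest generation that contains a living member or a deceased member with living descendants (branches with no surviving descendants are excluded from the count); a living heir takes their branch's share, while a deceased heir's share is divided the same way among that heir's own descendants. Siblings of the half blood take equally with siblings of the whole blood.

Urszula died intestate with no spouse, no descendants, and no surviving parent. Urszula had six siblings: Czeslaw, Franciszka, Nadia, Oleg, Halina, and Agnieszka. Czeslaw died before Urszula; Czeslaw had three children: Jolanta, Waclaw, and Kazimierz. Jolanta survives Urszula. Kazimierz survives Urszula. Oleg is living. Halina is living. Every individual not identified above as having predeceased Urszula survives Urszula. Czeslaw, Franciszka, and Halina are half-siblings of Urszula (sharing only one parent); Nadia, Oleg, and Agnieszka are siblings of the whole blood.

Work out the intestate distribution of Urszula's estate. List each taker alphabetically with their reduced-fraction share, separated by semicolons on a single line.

Agnieszka 1/6; Franciszka 1/6; Halina 1/6; Jolanta 1/18; Kazimierz 1/18; Nadia 1/6; Oleg 1/6; Waclaw 1/18

No spouse, descendants, or parent survives, so the estate passes to Urszula's siblings per stirpes.
Half-blood and whole-blood siblings take equally under the stated rule.
The estate is divided into 6 equal shares of 1/6 among Czeslaw, Franciszka, Nadia, Oleg, Halina, Agnieszka.
Czeslaw predeceased; the 1/6 allotted to Czeslaw's branch passes to Czeslaw's issue by representation.
The 1/6 is divided into 3 equal shares of 1/18 among Jolanta, Waclaw, Kazimierz.
Jolanta is living and takes 1/18.
Waclaw is living and takes 1/18.
Kazimierz is living and takes 1/18.
Franciszka is living and takes 1/6.
Nadia is living and takes 1/6.
Oleg is living and takes 1/6.
Halina is living and takes 1/6.
Agnieszka is living and takes 1/6.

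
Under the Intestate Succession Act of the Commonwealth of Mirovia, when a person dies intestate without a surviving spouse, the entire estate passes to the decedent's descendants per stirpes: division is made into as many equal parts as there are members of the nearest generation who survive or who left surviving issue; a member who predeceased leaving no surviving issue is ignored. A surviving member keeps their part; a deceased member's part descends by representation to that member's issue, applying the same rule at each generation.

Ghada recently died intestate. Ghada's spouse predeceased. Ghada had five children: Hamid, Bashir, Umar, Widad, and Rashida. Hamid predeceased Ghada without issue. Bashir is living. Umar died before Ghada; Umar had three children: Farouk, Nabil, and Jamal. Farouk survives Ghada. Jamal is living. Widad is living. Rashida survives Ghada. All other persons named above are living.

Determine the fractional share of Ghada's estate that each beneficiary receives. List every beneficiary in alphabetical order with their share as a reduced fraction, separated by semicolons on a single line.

Bashir 1/4; Farouk 1/12; Jamal 1/12; Nabil 1/12; Rashida 1/4; Widad 1/4

There is no surviving spouse, so the entire estate passes to Ghada's descendants per stirpes.
Hamid left no surviving issue, so that branch lapses and is disregarded.
The estate is divided into 4 equal shares of 1/4 among Bashir, Umar, Widad, Rashida.
Bashir is living and takes 1/4.
Umar predeceased; the 1/4 allotted to Umar's branch passes to Umar's issue by representation.
The 1/4 is divided into 3 equal shares of 1/12 among Farouk, Nabil, Jamal.
Farouk is living and takes 1/12.
Nabil is living and takes 1/12.
Jamal is living and takes 1/12.
Widad is living and takes 1/4.
Rashida is living and takes 1/4.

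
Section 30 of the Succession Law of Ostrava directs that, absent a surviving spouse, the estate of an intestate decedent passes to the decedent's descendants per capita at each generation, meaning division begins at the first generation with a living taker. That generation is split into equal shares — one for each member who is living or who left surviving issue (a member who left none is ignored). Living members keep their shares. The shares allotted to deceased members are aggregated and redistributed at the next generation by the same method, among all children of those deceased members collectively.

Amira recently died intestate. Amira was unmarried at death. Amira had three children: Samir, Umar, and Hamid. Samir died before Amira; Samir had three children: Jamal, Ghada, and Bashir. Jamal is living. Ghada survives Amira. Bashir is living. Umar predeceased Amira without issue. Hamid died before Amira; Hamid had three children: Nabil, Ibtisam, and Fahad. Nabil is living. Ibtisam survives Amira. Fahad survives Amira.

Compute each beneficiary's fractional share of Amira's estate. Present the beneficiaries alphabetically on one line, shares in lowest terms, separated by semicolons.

There is no surviving spouse, so the entire estate passes to Amira's descendants per capita at each generation.
No one at generation 1 (Samir, Hamid) is living; moving to the next generation.
At generation 2 (Jamal, Ghada, Bashir, Nabil, Ibtisam, Fahad) there are 6 shares of (1)/6 = 1/6 each.
Living: Jamal, Ghada, Bashir, Nabil, Ibtisam, and Fahad — each takes 1/6.

Bashir 1/6; Fahad 1/6; Ghada 1/6; Ibtisam 1/6; Jamal 1/6; Nabil 1/6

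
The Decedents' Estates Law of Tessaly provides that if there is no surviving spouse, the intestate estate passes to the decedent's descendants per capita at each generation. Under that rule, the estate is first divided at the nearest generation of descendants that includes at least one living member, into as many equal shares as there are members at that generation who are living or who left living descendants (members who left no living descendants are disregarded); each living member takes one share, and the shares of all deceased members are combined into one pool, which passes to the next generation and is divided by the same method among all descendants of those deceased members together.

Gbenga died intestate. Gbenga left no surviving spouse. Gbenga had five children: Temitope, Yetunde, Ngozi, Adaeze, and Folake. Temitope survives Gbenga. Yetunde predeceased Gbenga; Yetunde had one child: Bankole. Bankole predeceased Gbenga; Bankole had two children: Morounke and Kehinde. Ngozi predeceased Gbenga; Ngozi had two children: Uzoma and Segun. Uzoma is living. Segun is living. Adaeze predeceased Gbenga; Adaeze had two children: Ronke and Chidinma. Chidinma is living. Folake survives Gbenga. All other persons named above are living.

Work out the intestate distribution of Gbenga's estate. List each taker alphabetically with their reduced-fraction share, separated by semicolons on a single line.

Chidinma 3/25; Folake 1/5; Kehinde 3/50; Morounke 3/50; Ronke 3/25; Segun 3/25; Temitope 1/5; Uzoma 3/25

There is no surviving spouse, so the entire estate passes to Gbenga's descendants per capita at each generation.
At generation 1 (Temitope, Yetunde, Ngozi, Adaeze, Folake) there are 5 shares of (1)/5 = 1/5 each.
Living: Temitope and Folake — each takes 1/5.
Deceased: Yetunde, Ngozi, and Adaeze. Their combined 3/5 is pooled and carried to generation 2.
At generation 2 (Bankole, Uzoma, Segun, Ronke, Chidinma) there are 5 shares of (3/5)/5 = 3/25 each.
Living: Uzoma, Segun, Ronke, and Chidinma — each takes 3/25.
Deceased: Bankole. That 3/25 share is carried to generation 3.
At generation 3 (Morounke, Kehinde) there are 2 shares of (3/25)/2 = 3/50 each.
Living: Morounke and Kehinde — each takes 3/50.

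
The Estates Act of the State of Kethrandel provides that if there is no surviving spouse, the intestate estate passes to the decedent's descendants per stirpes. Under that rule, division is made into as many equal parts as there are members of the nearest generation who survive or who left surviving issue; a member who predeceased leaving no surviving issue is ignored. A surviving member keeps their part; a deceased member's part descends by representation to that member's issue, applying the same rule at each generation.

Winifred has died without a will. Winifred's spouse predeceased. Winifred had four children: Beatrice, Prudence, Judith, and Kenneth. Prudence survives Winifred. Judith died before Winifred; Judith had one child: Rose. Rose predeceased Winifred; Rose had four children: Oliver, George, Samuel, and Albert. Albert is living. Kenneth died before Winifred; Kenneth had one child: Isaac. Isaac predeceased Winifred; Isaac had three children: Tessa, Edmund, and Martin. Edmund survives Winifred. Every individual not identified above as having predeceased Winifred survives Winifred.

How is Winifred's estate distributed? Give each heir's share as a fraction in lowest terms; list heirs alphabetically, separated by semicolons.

There is no surviving spouse, so the entire estate passes to Winifred's descendants per stirpes.
The estate is divided into 4 equal shares of 1/4 among Beatrice, Prudence, Judith, Kenneth.
Beatrice is living and takes 1/4.
Prudence is living and takes 1/4.
Judith predeceased; the 1/4 allotted to Judith's branch passes to Judith's issue by representation.
Rose's line is the sole branch at this level, so the full 1/4 passes to Rose's issue by representation.
The 1/4 is divided into 4 equal shares of 1/16 among Oliver, George, Samuel, Albert.
Oliver is living and takes 1/16.
George is living and takes 1/16.
Samuel is living and takes 1/16.
Albert is living and takes 1/16.
Kenneth predeceased; the 1/4 allotted to Kenneth's branch passes to Kenneth's issue by representation.
Isaac's line is the sole branch at this level, so the full 1/4 passes to Isaac's issue by representation.
The 1/4 is divided into 3 equal shares of 1/12 among Tessa, Edmund, Martin.
Tessa is living and takes 1/12.
Edmund is living and takes 1/12.
Martin is living and takes 1/12.

Albert 1/16; Beatrice 1/4; Edmund 1/12; George 1/16; Martin 1/12; Oliver 1/16; Prudence 1/4; Samuel 1/16; Tessa 1/12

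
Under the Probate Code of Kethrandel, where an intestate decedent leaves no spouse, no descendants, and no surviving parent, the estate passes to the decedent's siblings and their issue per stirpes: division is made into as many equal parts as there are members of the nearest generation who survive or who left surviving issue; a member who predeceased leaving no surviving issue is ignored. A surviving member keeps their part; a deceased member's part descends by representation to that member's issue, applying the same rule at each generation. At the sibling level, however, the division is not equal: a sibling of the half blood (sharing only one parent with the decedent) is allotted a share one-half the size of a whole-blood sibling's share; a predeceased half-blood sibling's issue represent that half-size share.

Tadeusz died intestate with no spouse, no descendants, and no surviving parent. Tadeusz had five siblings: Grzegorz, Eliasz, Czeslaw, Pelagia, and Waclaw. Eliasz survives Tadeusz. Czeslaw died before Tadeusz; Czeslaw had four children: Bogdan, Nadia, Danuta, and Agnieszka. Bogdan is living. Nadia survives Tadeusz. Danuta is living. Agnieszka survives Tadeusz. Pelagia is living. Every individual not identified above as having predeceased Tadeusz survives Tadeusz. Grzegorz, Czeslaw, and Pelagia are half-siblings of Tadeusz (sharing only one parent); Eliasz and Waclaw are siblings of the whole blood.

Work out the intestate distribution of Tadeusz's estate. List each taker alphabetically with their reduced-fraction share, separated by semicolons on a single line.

Agnieszka 1/28; Bogdan 1/28; Danuta 1/28; Eliasz 2/7; Grzegorz 1/7; Nadia 1/28; Pelagia 1/7; Waclaw 2/7

No spouse, descendants, or parent survives, so the estate passes to Tadeusz's siblings per stirpes.
Half-blood siblings count for one-half the weight of whole-blood siblings at the initial division.
Dividing 1 in proportion to weights (total weight 7/2): Grzegorz (weight 1/2) → 1/7; Eliasz (weight 1) → 2/7; Czeslaw (weight 1/2) → 1/7; Pelagia (weight 1/2) → 1/7; Waclaw (weight 1) → 2/7.
Grzegorz is living and takes 1/7.
Eliasz is living and takes 2/7.
Czeslaw predeceased; the 1/7 allotted to Czeslaw's branch passes to Czeslaw's issue by representation.
The 1/7 is divided into 4 equal shares of 1/28 among Bogdan, Nadia, Danuta, Agnieszka.
Bogdan is living and takes 1/28.
Nadia is living and takes 1/28.
Danuta is living and takes 1/28.
Agnieszka is living and takes 1/28.
Pelagia is living and takes 1/7.
Waclaw is living and takes 2/7.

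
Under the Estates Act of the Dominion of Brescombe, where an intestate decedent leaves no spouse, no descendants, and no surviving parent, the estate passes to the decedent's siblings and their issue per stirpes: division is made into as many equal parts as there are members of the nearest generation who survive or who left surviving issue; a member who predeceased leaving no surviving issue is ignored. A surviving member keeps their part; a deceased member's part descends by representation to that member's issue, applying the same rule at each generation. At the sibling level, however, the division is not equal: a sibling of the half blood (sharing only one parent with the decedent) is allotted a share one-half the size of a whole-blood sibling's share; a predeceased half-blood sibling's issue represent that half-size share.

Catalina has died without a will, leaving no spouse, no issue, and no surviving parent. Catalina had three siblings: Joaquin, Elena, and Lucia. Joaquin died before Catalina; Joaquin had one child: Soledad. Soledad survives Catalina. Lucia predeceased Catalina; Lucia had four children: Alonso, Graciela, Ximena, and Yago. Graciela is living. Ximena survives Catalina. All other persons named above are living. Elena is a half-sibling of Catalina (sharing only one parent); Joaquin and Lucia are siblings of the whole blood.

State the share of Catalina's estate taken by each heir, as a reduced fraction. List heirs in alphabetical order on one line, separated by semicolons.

Alonso 1/10; Elena 1/5; Graciela 1/10; Soledad 2/5; Ximena 1/10; Yago 1/10

No spouse, descendants, or parent survives, so the estate passes to Catalina's siblings per stirpes.
Half-blood siblings count for one-half the weight of whole-blood siblings at the initial division.
Dividing 1 in proportion to weights (total weight 5/2): Joaquin (weight 1) → 2/5; Elena (weight 1/2) → 1/5; Lucia (weight 1) → 2/5.
Joaquin predeceased; the 2/5 allotted to Joaquin's branch passes to Joaquin's issue by representation.
Soledad is the sole taker at this level and receives the full 2/5.
Elena is living and takes 1/5.
Lucia predeceased; the 2/5 allotted to Lucia's branch passes to Lucia's issue by representation.
The 2/5 is divided into 4 equal shares of 1/10 among Alonso, Graciela, Ximena, Yago.
Alonso is living and takes 1/10.
Graciela is living and takes 1/10.
Ximena is living and takes 1/10.
Yago is living and takes 1/10.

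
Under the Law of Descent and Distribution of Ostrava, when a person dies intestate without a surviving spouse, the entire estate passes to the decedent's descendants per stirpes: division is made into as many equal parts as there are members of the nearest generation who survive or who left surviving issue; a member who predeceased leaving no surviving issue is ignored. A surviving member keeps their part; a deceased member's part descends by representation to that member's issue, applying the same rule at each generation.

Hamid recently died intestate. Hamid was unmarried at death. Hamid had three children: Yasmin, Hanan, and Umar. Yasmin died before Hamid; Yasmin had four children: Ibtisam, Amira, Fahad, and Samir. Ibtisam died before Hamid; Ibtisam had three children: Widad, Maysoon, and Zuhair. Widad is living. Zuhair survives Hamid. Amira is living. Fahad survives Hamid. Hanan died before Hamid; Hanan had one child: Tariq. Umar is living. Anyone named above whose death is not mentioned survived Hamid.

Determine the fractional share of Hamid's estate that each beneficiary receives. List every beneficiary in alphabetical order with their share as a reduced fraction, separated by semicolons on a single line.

There is no surviving spouse, so the entire estate passes to Hamid's descendants per stirpes.
The estate is divided into 3 equal shares of 1/3 among Yasmin, Hanan, Umar.
Yasmin predeceased; the 1/3 allotted to Yasmin's branch passes to Yasmin's issue by representation.
The 1/3 is divided into 4 equal shares of 1/12 among Ibtisam, Amira, Fahad, Samir.
Ibtisam predeceased; the 1/12 allotted to Ibtisam's branch passes to Ibtisam's issue by representation.
The 1/12 is divided into 3 equal shares of 1/36 among Widad, Maysoon, Zuhair.
Widad is living and takes 1/36.
Maysoon is living and takes 1/36.
Zuhair is living and takes 1/36.
Amira is living and takes 1/12.
Fahad is living and takes 1/12.
Samir is living and takes 1/12.
Hanan predeceased; the 1/3 allotted to Hanan's branch passes to Hanan's issue by representation.
Tariq is the sole taker at this level and receives the full 1/3.
Umar is living and takes 1/3.

Amira 1/12; Fahad 1/12; Maysoon 1/36; Samir 1/12; Tariq 1/3; Umar 1/3; Widad 1/36; Zuhair 1/36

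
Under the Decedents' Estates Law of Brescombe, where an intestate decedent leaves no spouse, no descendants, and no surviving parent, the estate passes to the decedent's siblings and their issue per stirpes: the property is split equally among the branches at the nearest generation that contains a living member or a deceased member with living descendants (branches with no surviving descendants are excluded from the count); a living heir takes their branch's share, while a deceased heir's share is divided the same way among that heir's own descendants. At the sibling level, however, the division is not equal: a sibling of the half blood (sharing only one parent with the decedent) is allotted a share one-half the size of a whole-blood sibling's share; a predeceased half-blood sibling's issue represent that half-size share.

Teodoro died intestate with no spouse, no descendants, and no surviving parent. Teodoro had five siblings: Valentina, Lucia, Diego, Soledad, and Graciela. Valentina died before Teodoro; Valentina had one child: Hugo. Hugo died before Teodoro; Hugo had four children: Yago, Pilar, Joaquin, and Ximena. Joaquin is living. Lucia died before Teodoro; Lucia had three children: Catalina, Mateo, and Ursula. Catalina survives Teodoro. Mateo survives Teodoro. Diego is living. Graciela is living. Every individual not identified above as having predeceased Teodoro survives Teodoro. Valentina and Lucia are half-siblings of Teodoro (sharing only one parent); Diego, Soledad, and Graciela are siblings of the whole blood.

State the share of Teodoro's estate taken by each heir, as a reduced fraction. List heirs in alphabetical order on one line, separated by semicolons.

No spouse, descendants, or parent survives, so the estate passes to Teodoro's siblings per stirpes.
Half-blood siblings count for one-half the weight of whole-blood siblings at the initial division.
Dividing 1 in proportion to weights (total weight 4): Valentina (weight 1/2) → 1/8; Lucia (weight 1/2) → 1/8; Diego (weight 1) → 1/4; Soledad (weight 1) → 1/4; Graciela (weight 1) → 1/4.
Valentina predeceased; the 1/8 allotted to Valentina's branch passes to Valentina's issue by representation.
Hugo's line is the sole branch at this level, so the full 1/8 passes to Hugo's issue by representation.
The 1/8 is divided into 4 equal shares of 1/32 among Yago, Pilar, Joaquin, Ximena.
Yago is living and takes 1/32.
Pilar is living and takes 1/32.
Joaquin is living and takes 1/32.
Ximena is living and takes 1/32.
Lucia predeceased; the 1/8 allotted to Lucia's branch passes to Lucia's issue by representation.
The 1/8 is divided into 3 equal shares of 1/24 among Catalina, Mateo, Ursula.
Catalina is living and takes 1/24.
Mateo is living and takes 1/24.
Ursula is living and takes 1/24.
Diego is living and takes 1/4.
Soledad is living and takes 1/4.
Graciela is living and takes 1/4.

Catalina 1/24; Diego 1/4; Graciela 1/4; Joaquin 1/32; Mateo 1/24; Pilar 1/32; Soledad 1/4; Ursula 1/24; Ximena 1/32; Yago 1/32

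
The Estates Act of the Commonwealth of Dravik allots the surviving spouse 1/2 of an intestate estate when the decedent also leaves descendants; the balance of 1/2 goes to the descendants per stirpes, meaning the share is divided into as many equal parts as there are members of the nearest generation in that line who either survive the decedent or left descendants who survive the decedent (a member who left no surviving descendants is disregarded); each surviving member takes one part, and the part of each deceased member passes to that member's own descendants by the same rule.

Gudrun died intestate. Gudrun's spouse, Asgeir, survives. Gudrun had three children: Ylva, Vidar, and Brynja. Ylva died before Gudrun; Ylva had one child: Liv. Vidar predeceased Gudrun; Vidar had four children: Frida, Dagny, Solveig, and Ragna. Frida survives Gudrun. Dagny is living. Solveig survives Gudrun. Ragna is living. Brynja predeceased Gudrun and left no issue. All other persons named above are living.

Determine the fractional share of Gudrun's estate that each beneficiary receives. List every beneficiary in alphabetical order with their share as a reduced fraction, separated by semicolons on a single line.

Asgeir, as surviving spouse, takes 1/2.
The remaining 1/2 passes to Gudrun's descendants per stirpes.
Brynja left no surviving issue, so that branch lapses and is disregarded.
The 1/2 is divided into 2 equal shares of 1/4 among Ylva, Vidar.
Ylva predeceased; the 1/4 allotted to Ylva's branch passes to Ylva's issue by representation.
Liv is the sole taker at this level and receives the full 1/4.
Vidar predeceased; the 1/4 allotted to Vidar's branch passes to Vidar's issue by representation.
The 1/4 is divided into 4 equal shares of 1/16 among Frida, Dagny, Solveig, Ragna.
Frida is living and takes 1/16.
Dagny is living and takes 1/16.
Solveig is living and takes 1/16.
Ragna is living and takes 1/16.

Asgeir 1/2; Dagny 1/16; Frida 1/16; Liv 1/4; Ragna 1/16; Solveig 1/16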